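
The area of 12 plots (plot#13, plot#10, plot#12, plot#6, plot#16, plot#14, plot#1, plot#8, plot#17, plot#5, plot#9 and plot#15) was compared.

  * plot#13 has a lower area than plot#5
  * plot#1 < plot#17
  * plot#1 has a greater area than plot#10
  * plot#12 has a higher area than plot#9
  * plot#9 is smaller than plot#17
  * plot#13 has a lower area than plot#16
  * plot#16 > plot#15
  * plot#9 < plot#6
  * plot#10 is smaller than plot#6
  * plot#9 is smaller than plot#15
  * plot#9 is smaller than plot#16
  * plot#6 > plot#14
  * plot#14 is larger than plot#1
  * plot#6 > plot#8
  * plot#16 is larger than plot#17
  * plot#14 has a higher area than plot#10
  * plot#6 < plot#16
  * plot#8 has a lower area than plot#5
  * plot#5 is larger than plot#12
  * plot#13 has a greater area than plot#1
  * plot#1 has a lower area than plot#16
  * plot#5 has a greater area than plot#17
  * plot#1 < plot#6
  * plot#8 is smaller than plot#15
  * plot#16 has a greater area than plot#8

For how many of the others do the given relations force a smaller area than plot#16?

From plot#16 the given relations immediately reach plot#8, plot#9, plot#15, plot#1, plot#13, plot#17, plot#6.
From those, plot#10, plot#14 — 9 in total.
Nothing else is reachable below plot#16; 9 in all.

9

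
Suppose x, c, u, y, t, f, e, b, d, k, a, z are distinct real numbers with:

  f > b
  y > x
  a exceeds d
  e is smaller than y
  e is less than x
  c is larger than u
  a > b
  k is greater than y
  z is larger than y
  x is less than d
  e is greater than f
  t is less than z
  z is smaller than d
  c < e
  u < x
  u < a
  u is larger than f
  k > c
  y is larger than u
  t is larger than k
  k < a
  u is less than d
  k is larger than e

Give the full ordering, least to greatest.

Each adjacent pair is fixed by a given relation: b < f; f < u; u < c; c < e; e < x; x < y; y < k; k < t; t < z; z < d; d < a. Chaining them end to end gives the full order.

b < f < u < c < e < x < y < k < t < z < d < a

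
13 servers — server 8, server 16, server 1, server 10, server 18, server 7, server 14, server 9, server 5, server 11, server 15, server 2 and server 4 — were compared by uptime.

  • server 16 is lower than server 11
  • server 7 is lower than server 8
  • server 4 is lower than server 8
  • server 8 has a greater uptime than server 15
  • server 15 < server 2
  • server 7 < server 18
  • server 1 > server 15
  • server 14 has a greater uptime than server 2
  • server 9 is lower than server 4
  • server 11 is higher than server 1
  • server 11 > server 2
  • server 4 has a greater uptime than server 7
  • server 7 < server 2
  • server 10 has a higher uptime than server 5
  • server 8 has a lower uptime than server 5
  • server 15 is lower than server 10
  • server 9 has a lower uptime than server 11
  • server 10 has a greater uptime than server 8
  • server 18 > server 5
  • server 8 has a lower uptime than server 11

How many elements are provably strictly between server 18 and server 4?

2

Chaining upward from server 4 reaches: server 8, server 5, server 11, server 10.
Chaining downward from server 18 reaches: server 9, server 7, server 15, server 8, server 5.
Strictly between server 4 and server 18 are those in both lists: server 8, server 5 — 2 elements.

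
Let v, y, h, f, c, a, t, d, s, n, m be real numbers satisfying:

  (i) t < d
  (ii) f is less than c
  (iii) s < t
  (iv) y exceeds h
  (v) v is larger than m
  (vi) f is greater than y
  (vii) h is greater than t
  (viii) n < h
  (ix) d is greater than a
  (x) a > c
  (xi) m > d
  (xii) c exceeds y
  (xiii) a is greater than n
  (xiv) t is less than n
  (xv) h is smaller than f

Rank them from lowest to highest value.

s < t < n < h < y < f < c < a < d < m < v

The consecutive links are each given: s < t; t < n; n < h; h < y; y < f; f < c; c < a; a < d; d < m; m < v.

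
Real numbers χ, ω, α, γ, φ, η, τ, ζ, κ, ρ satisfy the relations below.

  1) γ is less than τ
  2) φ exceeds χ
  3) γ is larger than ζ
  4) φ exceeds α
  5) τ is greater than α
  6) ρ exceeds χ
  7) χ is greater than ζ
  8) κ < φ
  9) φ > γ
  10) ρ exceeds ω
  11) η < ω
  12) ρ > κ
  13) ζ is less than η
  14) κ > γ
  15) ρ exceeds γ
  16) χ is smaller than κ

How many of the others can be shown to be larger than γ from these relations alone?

4

Directly above γ: κ, τ, ρ, φ.
No other element is forced above γ by the given relations, so the count is 4.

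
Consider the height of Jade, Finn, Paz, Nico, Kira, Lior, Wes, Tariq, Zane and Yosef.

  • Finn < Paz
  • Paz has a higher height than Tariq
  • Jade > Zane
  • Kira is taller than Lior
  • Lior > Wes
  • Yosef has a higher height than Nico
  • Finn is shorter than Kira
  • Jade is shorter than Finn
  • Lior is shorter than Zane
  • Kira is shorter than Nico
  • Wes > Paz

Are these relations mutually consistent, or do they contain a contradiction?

inconsistent

Chaining the given relations yields Paz < Wes < Lior < Zane < Jade < Finn, so Paz < Finn. But one relation states Finn < Paz. These cannot both hold.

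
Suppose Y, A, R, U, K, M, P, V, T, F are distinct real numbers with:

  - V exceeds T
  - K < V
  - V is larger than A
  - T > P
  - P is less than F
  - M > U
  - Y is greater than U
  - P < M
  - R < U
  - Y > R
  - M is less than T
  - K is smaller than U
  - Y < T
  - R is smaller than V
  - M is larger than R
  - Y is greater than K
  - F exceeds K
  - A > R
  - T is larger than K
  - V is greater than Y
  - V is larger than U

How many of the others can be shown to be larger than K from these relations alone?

6

The elements the relations force above K are U, F, Y, M, T, V — no chain reaches any other.
That is 6.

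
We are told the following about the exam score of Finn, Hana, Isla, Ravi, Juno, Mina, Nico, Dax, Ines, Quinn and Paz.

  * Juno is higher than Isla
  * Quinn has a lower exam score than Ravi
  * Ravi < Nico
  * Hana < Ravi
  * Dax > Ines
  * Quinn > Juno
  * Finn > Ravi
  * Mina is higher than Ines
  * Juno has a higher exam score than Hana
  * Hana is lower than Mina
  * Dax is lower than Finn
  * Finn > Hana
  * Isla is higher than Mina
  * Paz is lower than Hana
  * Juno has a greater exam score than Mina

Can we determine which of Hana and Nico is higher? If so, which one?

Hana < Mina and Mina < Isla give Hana < Isla.
Then Isla < Juno extends the chain to Juno.
Then Juno < Quinn extends the chain to Quinn.
With Quinn < Ravi: Hana < Mina < Isla < Juno < Quinn < Ravi.
Then Ravi < Nico extends the chain to Nico.
So Nico is higher.

Nico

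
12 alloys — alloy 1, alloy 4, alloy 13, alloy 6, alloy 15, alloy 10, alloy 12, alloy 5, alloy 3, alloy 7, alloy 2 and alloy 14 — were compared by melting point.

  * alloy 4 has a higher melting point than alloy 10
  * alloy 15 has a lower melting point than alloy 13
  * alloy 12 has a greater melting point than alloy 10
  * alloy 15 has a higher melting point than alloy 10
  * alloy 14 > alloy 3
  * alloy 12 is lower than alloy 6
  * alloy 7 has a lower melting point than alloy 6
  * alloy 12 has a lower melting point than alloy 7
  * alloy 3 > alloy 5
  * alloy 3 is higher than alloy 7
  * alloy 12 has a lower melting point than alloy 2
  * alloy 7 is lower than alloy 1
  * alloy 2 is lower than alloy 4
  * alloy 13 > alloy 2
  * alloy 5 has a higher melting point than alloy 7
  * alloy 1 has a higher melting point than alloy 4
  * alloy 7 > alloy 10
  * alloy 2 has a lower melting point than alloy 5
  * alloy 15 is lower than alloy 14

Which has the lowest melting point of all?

Chaining upward from alloy 10: directly above it, alloy 12, alloy 7, alloy 4, alloy 15; then alloy 2, alloy 5, alloy 6, alloy 1, alloy 3, alloy 13, alloy 14.
That covers every other element, and nothing is given below alloy 10, so alloy 10 is the lowest melting point.

alloy 10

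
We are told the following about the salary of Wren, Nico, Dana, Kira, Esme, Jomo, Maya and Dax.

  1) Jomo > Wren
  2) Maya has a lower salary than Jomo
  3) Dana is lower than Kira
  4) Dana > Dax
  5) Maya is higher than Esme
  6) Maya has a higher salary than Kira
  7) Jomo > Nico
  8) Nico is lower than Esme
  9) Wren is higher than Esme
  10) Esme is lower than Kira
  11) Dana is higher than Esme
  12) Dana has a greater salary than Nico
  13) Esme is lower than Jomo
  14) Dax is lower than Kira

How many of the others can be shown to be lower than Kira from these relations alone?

The elements the relations force below Kira are Nico, Esme, Dax, Dana — no chain reaches any other.
That is 4.

4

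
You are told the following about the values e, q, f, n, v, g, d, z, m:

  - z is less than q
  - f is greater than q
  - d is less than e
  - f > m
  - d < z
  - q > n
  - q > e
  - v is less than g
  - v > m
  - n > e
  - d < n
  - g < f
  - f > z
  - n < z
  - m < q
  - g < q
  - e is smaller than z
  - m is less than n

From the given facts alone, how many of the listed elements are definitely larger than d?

5

Directly above d: e, n, z.
One step further: q, f (5 so far).
No other element is forced above d by the given relations, so the count is 5.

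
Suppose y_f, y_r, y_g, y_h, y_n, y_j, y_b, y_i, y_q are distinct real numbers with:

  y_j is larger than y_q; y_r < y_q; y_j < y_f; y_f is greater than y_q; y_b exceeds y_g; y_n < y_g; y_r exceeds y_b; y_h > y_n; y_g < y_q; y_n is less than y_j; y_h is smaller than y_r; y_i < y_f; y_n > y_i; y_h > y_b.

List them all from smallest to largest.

Each adjacent pair is fixed by a given relation: y_i < y_n; y_n < y_g; y_g < y_b; y_b < y_h; y_h < y_r; y_r < y_q; y_q < y_j; y_j < y_f. Chaining them end to end gives the full order.

y_i < y_n < y_g < y_b < y_h < y_r < y_q < y_j < y_f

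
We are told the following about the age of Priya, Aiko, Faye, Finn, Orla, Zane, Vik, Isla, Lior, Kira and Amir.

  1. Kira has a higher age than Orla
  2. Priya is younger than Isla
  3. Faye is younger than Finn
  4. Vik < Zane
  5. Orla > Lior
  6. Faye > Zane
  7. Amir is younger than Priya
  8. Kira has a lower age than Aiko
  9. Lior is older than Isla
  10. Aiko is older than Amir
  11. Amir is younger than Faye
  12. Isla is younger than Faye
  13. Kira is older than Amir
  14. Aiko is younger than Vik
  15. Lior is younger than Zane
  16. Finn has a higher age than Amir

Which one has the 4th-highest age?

Vik

Chaining the given pairs: Amir < Priya < Isla < Lior < Orla < Kira < Aiko < Vik < Zane < Faye < Finn.
The 4th largest is Vik.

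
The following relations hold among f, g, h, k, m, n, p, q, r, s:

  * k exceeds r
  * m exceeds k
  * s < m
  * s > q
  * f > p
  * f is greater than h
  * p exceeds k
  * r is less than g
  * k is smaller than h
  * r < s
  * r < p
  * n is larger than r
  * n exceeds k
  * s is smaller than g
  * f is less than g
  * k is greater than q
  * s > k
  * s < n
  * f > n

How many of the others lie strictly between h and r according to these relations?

1

The relations place r below h. An element lies strictly between them when it is forced above r and also forced below h.
Above r: {k, s, p, n, f, m, g}. Below h: {q, k}.
Intersection: {k} — 1.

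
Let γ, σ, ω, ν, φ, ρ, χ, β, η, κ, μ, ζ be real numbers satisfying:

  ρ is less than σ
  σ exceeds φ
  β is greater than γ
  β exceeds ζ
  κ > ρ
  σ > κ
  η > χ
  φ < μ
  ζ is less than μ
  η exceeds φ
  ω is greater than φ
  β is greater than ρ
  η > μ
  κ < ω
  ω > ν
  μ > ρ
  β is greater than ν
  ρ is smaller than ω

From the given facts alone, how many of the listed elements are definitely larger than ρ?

6

Directly above ρ: μ, κ, σ, β, ω.
One step further: η (6 so far).
Nothing else is reachable above ρ; 6 in all.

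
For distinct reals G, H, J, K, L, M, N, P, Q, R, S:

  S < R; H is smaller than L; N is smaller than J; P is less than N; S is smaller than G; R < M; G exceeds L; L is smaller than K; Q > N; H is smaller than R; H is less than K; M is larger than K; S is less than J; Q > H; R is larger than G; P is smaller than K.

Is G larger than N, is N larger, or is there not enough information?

undetermined

Following every chain through G: above G we get R, M; below G we get H, L, S.
N is not reached, and no chain runs the other way from N to G.
So the given relations leave the order of G and N undetermined.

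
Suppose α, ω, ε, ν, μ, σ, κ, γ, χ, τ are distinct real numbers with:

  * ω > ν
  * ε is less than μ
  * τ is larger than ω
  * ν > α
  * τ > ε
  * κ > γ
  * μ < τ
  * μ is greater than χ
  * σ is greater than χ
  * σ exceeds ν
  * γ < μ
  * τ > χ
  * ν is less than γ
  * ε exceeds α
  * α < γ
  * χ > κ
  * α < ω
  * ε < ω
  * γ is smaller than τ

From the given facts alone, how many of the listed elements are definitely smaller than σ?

From σ the given relations immediately reach ν, χ.
From those, α, κ — 4 in total.
From those, γ — 5 in total.
No other element is forced below σ by the given relations, so the count is 5.

5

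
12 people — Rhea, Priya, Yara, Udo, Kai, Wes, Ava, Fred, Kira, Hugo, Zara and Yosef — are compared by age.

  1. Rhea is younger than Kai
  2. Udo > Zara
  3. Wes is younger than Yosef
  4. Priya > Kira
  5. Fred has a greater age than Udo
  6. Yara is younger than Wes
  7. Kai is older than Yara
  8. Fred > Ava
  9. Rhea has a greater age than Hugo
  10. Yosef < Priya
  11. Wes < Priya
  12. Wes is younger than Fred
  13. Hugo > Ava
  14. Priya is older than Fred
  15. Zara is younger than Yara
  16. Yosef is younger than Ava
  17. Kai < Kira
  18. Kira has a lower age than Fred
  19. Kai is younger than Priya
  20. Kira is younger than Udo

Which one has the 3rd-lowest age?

Piecing the relations together gives one ordering: Zara < Yara < Wes < Yosef < Ava < Hugo < Rhea < Kai < Kira < Udo < Fred < Priya.
The 3rd smallest is Wes.

Wes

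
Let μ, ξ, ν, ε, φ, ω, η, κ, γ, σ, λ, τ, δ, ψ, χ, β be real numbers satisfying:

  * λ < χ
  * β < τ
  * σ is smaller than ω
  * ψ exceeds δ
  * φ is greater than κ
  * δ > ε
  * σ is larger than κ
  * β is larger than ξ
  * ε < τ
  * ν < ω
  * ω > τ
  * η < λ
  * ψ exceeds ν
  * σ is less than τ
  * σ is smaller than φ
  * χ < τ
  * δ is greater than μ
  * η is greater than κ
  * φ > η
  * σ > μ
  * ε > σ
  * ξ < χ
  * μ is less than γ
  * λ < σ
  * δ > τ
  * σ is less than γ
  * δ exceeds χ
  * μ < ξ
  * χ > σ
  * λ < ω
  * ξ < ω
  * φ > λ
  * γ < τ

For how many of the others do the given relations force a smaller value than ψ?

From ψ the given relations immediately reach ν, δ.
From those, μ, ε, χ, τ — 6 in total.
From those, λ, σ, ξ, γ, β — 11 in total.
From those, κ, η — 13 in total.
Nothing else is reachable below ψ; 13 in all.

13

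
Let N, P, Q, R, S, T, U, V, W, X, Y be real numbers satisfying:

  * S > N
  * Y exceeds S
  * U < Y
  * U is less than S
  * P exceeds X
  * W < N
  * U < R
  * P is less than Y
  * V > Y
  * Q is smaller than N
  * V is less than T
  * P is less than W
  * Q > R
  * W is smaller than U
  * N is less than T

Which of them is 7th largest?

Chaining the given pairs: X < P < W < U < R < Q < N < S < Y < V < T.
The 7th largest is R.

R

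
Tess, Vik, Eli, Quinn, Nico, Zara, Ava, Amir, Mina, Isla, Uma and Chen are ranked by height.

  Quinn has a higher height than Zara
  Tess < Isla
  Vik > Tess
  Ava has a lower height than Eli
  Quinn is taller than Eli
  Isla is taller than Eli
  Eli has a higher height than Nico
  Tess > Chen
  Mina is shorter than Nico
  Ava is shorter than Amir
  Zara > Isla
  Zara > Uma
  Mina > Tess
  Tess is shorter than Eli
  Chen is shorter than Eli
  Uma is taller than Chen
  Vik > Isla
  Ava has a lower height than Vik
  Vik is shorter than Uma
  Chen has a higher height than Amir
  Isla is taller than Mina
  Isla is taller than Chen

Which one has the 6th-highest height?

Eli

Chaining the given pairs: Ava < Amir < Chen < Tess < Mina < Nico < Eli < Isla < Vik < Uma < Zara < Quinn.
Counting 6 from the largest end gives Eli.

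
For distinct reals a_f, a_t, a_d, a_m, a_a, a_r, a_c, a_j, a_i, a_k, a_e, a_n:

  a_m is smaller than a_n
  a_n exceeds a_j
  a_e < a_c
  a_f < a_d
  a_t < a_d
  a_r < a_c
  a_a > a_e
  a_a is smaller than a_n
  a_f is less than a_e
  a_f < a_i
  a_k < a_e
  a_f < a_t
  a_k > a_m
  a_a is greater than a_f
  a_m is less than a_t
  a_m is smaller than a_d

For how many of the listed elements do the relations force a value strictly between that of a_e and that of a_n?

The relations place a_e below a_n. An element lies strictly between them when it is forced above a_e and also forced below a_n.
Above a_e: {a_a, a_c}. Below a_n: {a_m, a_f, a_k, a_j, a_a}.
Intersection: {a_a} — 1.

1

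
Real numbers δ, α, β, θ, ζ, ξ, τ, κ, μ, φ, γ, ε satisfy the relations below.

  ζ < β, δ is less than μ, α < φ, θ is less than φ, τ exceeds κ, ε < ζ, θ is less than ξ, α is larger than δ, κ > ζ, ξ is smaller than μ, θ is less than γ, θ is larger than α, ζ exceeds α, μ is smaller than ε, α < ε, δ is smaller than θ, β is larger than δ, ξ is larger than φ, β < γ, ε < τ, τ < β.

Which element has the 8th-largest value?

ξ

Chaining the given pairs: δ < α < θ < φ < ξ < μ < ε < ζ < κ < τ < β < γ.
Counting 8 from the largest end gives ξ.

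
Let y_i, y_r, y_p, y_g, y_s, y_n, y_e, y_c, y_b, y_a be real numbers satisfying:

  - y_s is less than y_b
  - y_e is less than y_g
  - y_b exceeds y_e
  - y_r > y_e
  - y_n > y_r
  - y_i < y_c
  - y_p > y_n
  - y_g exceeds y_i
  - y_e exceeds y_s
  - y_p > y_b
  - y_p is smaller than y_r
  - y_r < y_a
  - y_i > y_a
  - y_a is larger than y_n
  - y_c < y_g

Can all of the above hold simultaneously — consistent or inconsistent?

We have y_n < y_p stated directly, yet also y_p < y_r < y_n by chaining the others — so y_p < y_n. Contradiction.

inconsistent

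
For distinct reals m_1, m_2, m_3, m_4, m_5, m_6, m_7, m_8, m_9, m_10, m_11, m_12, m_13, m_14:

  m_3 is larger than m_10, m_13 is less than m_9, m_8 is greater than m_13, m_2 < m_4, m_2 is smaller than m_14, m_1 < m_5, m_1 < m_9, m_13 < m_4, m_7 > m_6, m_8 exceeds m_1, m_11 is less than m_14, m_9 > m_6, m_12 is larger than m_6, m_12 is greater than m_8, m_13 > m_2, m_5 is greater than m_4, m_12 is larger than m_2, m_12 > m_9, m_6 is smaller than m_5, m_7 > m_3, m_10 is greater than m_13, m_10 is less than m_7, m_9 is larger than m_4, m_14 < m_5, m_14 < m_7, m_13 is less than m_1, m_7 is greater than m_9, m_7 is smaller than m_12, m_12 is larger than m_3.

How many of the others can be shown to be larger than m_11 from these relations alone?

4

The elements the relations force above m_11 are m_14, m_7, m_12, m_5 — no chain reaches any other.
That is 4.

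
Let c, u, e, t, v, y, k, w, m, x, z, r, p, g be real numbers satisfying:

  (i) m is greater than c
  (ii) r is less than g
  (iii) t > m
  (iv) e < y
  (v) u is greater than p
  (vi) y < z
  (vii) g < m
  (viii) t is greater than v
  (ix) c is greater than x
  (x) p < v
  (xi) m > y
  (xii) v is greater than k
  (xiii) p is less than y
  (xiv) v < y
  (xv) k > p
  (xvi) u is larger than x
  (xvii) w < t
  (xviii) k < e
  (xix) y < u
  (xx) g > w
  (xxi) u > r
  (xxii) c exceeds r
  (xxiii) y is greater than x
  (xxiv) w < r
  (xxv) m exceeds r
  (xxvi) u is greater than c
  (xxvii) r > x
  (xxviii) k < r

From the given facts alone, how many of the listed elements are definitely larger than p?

Directly above p: k, v, y, u.
One step further: e, r, m, z, t (9 so far).
One step further: c, g (11 so far).
Nothing else is reachable above p; 11 in all.

11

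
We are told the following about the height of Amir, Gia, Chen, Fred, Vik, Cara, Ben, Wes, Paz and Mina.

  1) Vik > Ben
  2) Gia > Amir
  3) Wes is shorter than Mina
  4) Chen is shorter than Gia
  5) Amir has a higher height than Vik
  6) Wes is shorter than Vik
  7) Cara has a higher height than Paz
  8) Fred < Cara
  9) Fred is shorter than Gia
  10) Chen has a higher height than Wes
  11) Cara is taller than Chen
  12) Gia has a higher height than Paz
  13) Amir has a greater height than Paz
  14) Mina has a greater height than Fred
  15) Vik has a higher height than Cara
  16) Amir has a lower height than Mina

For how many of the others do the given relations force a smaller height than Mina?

From Mina the given relations immediately reach Fred, Wes, Amir.
From those, Paz, Vik — 5 in total.
From those, Ben, Cara — 7 in total.
From those, Chen — 8 in total.
No other element is forced below Mina by the given relations, so the count is 8.

8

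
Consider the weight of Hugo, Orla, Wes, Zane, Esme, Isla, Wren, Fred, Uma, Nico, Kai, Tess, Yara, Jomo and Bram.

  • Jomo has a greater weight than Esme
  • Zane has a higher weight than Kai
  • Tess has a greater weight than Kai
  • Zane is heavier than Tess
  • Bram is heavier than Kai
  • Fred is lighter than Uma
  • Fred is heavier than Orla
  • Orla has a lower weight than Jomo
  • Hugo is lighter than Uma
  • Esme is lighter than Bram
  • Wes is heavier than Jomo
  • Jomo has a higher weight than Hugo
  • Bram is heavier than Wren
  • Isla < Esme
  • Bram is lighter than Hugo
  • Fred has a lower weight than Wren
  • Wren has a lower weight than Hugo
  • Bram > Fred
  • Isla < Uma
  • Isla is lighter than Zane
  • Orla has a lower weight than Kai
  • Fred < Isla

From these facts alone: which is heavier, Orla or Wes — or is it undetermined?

Wes

Orla < Fred and Fred < Isla give Orla < Isla.
Then Isla < Esme extends the chain to Esme.
With Esme < Bram: Orla < Fred < Isla < Esme < Bram.
Then Bram < Hugo extends the chain to Hugo.
With Hugo < Jomo: Orla < Fred < Isla < Esme < Bram < Hugo < Jomo.
Then Jomo < Wes extends the chain to Wes.
So Wes is heavier.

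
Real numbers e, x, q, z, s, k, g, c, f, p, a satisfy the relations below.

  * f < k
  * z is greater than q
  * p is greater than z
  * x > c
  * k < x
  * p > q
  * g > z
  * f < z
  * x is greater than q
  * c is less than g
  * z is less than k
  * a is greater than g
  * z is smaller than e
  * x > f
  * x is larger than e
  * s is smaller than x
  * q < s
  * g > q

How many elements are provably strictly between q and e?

Chaining upward from q reaches: s, z, g, k, p, a, x.
Chaining downward from e reaches: f, z.
Strictly between q and e are those in both lists: z — 1 element.

1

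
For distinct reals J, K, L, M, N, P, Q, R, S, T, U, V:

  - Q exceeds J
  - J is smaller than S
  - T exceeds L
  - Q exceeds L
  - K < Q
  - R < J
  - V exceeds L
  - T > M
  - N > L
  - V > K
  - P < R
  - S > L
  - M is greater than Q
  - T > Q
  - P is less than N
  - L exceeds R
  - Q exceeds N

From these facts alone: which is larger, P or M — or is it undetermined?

Following the relations from P: P < R < L < Q < M.
So M is larger.

M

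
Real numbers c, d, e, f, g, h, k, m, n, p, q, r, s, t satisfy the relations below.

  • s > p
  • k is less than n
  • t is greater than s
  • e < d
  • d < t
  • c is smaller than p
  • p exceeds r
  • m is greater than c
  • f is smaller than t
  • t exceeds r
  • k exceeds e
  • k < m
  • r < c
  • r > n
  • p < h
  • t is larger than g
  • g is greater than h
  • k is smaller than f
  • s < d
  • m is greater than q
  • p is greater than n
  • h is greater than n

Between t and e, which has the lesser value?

e

The relevant relations are e < k; k < n; n < r; r < c; c < p; p < s; s < d; d < t.
Chaining these gives e < k < n < r < c < p < s < d < t.
So e < t; e is the smaller of the two.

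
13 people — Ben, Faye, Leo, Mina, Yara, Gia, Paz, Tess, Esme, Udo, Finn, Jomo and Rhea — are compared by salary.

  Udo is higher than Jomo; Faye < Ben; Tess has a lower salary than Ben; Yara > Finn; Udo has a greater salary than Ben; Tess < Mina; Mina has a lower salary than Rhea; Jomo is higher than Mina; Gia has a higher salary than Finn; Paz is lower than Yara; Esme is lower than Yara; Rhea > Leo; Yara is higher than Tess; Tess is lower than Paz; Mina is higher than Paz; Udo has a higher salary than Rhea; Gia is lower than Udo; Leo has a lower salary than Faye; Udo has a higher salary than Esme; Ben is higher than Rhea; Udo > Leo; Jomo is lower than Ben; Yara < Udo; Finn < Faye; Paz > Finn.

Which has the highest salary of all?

Udo

Chaining downward from Udo: directly below it, Leo, Esme, Rhea, Jomo, Ben, Gia, Yara; then Finn, Tess, Paz, Mina, Faye.
That covers every other element, and nothing is given above Udo, so Udo is the highest salary.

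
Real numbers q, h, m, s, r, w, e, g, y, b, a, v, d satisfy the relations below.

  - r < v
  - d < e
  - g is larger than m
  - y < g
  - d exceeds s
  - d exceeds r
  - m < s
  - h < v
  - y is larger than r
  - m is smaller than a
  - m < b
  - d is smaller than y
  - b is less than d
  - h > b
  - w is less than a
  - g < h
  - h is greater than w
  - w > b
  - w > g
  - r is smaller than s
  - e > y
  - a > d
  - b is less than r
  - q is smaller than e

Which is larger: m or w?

w

Following the relations from m: m < b < r < s < d < y < g < w.
So m < w; w is the larger of the two.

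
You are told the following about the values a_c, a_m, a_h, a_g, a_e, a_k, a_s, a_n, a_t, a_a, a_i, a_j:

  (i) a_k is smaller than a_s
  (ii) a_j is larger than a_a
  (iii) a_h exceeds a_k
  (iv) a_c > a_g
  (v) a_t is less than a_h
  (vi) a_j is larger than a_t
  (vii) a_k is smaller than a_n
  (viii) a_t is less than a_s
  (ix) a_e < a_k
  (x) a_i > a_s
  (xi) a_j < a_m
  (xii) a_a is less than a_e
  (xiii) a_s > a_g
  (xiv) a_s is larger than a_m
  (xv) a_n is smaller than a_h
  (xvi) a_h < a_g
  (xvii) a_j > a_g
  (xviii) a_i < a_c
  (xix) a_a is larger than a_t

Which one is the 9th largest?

Piecing the relations together gives one ordering: a_t < a_a < a_e < a_k < a_n < a_h < a_g < a_j < a_m < a_s < a_i < a_c.
The 9th largest is a_k.

a_k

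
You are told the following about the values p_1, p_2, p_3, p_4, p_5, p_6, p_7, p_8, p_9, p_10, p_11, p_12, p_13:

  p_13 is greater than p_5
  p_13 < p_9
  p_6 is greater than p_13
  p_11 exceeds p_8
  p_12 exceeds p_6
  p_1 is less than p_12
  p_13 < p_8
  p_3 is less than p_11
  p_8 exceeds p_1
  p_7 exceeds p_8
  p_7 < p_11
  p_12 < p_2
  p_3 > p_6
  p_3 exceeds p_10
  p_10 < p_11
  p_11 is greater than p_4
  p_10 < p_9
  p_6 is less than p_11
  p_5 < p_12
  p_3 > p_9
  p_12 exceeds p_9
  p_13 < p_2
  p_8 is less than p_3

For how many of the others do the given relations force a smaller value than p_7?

From p_7 the given relations immediately reach p_8.
From those, p_1, p_13 — 3 in total.
From those, p_5 — 4 in total.
No other element is forced below p_7 by the given relations, so the count is 4.

4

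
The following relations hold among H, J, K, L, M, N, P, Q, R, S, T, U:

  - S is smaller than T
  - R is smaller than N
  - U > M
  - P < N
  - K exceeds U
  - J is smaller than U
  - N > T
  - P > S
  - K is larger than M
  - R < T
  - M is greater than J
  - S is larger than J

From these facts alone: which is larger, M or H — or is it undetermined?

Following every chain through H: nothing is chained to H.
M is not reached, and no chain runs the other way from M to H.
So the given relations leave the order of H and M undetermined.

undetermined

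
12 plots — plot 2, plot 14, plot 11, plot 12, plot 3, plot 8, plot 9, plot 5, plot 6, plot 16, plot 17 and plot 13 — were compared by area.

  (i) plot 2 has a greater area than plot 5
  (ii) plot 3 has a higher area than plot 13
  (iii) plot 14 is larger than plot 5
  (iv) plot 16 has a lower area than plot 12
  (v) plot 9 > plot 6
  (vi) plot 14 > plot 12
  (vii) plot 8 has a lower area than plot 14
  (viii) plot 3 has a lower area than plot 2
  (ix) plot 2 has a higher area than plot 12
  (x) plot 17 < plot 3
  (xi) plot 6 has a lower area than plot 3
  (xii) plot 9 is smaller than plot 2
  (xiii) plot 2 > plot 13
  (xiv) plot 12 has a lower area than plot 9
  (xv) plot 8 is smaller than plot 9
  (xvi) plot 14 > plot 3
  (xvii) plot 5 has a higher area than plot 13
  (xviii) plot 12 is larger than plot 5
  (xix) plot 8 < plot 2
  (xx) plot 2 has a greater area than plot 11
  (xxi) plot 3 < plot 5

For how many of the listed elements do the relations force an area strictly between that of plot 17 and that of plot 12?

2

Chaining upward from plot 17 reaches: plot 3, plot 5, plot 9, plot 2, plot 14.
Chaining downward from plot 12 reaches: plot 13, plot 6, plot 16, plot 3, plot 5.
Strictly between plot 17 and plot 12 are those in both lists: plot 3, plot 5 — 2 elements.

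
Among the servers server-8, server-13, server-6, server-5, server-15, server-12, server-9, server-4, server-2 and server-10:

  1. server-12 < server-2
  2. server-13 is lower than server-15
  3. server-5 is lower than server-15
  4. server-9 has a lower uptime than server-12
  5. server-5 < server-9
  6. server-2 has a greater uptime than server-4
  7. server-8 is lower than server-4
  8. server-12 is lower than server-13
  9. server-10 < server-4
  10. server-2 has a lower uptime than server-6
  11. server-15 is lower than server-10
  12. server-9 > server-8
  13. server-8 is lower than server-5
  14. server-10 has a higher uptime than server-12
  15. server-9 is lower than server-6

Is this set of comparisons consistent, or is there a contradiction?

consistent

Every relation is compatible with server-8 < server-5 < server-9 < server-12 < server-13 < server-15 < server-10 < server-4 < server-2 < server-6; the set is consistent.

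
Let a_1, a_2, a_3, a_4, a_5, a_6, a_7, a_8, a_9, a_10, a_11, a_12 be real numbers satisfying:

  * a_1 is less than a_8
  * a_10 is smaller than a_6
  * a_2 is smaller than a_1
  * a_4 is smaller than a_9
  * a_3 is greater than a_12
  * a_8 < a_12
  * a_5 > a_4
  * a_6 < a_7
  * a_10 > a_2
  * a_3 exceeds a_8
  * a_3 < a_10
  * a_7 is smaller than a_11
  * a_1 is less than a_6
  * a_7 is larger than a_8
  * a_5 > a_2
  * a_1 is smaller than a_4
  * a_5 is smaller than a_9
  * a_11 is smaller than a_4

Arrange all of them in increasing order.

The consecutive links are each given: a_2 < a_1; a_1 < a_8; a_8 < a_12; a_12 < a_3; a_3 < a_10; a_10 < a_6; a_6 < a_7; a_7 < a_11; a_11 < a_4; a_4 < a_5; a_5 < a_9.

a_2 < a_1 < a_8 < a_12 < a_3 < a_10 < a_6 < a_7 < a_11 < a_4 < a_5 < a_9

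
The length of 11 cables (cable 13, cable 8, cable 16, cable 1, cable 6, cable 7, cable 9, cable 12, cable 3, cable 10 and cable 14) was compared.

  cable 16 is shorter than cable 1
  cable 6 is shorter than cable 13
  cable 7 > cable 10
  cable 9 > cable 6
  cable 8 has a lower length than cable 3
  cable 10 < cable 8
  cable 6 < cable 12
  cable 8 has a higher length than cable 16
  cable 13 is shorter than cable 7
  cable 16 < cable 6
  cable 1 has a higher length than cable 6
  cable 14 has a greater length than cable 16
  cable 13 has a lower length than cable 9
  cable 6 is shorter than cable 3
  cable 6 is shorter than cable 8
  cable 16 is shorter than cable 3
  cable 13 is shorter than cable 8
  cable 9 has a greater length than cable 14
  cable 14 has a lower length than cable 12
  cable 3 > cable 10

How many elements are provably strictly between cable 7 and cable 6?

The relations place cable 6 below cable 7. An element lies strictly between them when it is forced above cable 6 and also forced below cable 7.
Above cable 6: {cable 13, cable 1, cable 9, cable 8, cable 12, cable 3}. Below cable 7: {cable 16, cable 13, cable 10}.
Intersection: {cable 13} — 1.

1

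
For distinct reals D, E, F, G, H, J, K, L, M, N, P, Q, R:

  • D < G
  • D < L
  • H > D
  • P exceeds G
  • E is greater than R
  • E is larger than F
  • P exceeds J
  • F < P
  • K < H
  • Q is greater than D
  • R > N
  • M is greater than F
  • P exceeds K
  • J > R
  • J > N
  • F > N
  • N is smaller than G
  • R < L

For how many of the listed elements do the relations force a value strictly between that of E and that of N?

2

Chaining upward from N reaches: F, M, R, G, J, P, L.
Chaining downward from E reaches: F, R.
Strictly between N and E are those in both lists: F, R — 2 elements.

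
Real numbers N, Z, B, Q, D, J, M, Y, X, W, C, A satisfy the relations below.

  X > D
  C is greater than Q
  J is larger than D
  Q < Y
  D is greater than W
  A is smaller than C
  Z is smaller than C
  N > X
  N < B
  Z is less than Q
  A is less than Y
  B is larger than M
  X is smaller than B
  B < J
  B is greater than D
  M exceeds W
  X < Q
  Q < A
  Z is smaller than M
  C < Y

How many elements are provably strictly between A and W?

The relations place W below A. An element lies strictly between them when it is forced above W and also forced below A.
Above W: {D, X, Q, M, N, C, Y, B, J}. Below A: {D, X, Z, Q}.
Intersection: {D, X, Q} — 3.

3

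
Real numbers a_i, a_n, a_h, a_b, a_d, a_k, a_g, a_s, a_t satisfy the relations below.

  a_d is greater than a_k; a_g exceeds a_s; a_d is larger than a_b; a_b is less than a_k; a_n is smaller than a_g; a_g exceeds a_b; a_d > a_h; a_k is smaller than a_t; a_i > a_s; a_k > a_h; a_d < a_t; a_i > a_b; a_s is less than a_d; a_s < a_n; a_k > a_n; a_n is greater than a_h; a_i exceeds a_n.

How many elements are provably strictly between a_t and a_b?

2

Chaining upward from a_b reaches: a_i, a_k, a_d, a_g.
Chaining downward from a_t reaches: a_s, a_h, a_n, a_k, a_d.
Strictly between a_b and a_t are those in both lists: a_k, a_d — 2 elements.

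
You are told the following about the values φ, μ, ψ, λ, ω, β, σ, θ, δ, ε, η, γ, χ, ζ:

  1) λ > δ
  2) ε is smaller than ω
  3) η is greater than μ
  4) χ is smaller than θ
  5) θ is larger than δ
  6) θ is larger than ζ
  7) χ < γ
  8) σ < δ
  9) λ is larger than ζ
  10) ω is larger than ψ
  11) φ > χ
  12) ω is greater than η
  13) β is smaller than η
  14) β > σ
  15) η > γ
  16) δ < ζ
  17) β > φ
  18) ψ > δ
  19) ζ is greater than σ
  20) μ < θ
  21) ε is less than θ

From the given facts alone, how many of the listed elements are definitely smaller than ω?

From ω the given relations immediately reach ε, η, ψ.
From those, γ, δ, β, μ — 7 in total.
From those, χ, σ, φ — 10 in total.
Nothing else is reachable below ω; 10 in all.

10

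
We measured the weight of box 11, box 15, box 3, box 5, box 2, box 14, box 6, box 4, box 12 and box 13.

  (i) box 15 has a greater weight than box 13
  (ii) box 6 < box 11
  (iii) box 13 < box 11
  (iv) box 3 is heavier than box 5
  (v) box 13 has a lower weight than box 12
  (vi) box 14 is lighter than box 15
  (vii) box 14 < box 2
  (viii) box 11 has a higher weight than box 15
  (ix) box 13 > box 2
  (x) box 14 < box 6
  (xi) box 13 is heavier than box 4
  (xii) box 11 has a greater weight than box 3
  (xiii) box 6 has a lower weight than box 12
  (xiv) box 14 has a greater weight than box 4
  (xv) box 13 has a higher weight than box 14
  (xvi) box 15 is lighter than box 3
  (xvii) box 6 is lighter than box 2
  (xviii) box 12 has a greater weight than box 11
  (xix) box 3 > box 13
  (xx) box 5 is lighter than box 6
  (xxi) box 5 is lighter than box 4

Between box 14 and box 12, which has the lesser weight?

box 14

box 14 < box 6 and box 6 < box 2 give box 14 < box 2.
With box 2 < box 13: box 14 < box 6 < box 2 < box 13.
With box 13 < box 15: box 14 < box 6 < box 2 < box 13 < box 15.
Then box 15 < box 3 extends the chain to box 3.
Then box 3 < box 11 extends the chain to box 11.
Then box 11 < box 12 extends the chain to box 12.
So box 14 < box 12; box 14 is the lighter of the two.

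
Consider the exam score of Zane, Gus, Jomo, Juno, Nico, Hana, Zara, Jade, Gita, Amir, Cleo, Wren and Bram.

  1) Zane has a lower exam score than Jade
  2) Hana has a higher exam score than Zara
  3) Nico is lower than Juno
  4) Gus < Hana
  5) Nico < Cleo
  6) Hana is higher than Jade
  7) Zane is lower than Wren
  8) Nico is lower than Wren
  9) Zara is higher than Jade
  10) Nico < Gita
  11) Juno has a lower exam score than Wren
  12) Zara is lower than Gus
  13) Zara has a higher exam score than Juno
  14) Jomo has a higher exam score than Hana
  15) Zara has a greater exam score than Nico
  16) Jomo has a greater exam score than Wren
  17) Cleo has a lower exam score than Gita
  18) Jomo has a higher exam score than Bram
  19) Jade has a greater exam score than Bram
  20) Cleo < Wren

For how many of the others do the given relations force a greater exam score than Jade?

Directly above Jade: Zara, Hana.
One step further: Gus, Jomo (4 so far).
Nothing else is reachable above Jade; 4 in all.

4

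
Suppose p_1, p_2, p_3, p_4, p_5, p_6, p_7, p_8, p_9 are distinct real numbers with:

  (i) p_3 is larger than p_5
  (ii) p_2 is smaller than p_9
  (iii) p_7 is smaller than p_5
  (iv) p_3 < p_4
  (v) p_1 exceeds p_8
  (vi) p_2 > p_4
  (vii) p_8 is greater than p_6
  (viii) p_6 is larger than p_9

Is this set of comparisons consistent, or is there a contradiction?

consistent

Every relation is compatible with p_7 < p_5 < p_3 < p_4 < p_2 < p_9 < p_6 < p_8 < p_1; the set is consistent.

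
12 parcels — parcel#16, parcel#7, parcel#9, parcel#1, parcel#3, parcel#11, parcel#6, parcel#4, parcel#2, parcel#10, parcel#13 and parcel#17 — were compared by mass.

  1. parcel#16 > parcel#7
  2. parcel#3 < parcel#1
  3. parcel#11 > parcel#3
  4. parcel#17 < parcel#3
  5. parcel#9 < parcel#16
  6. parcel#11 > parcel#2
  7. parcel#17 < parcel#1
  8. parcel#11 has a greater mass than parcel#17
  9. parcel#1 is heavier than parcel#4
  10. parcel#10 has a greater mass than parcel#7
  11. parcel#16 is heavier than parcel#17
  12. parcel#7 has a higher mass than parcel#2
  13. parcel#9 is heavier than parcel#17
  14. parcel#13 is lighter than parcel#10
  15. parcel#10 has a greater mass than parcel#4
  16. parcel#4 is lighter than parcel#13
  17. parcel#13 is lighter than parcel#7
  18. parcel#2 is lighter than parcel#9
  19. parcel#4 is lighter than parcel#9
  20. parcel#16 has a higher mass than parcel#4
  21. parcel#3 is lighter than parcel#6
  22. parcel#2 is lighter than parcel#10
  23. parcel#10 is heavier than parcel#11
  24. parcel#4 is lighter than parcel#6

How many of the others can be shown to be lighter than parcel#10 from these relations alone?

From parcel#10 the given relations immediately reach parcel#2, parcel#4, parcel#13, parcel#7, parcel#11.
From those, parcel#17, parcel#3 — 7 in total.
Nothing else is reachable below parcel#10; 7 in all.

7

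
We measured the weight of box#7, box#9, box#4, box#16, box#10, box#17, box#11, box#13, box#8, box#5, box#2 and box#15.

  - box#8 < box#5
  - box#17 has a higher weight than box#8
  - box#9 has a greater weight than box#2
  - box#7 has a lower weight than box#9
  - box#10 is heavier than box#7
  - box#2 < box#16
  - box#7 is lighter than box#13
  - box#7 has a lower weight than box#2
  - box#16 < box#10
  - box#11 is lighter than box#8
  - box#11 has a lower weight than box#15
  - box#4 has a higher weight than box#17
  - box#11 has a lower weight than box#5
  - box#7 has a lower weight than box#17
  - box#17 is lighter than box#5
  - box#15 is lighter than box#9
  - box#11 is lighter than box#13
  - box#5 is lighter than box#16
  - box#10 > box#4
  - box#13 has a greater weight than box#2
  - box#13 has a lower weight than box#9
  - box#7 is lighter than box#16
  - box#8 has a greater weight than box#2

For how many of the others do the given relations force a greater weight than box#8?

From box#8 the given relations immediately reach box#17, box#5.
From those, box#4, box#16 — 4 in total.
From those, box#10 — 5 in total.
No other element is forced above box#8 by the given relations, so the count is 5.

5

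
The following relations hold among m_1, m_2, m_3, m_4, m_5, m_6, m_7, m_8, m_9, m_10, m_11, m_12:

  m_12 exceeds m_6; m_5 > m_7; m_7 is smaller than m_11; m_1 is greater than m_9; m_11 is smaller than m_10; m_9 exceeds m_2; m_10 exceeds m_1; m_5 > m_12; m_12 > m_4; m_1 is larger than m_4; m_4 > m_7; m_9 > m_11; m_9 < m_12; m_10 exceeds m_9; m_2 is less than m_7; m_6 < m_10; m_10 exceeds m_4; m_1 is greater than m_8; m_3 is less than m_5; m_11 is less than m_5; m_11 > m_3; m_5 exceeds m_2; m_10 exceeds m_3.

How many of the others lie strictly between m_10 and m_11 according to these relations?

2

Chaining upward from m_11 reaches: m_9, m_1, m_12, m_5.
Chaining downward from m_10 reaches: m_2, m_7, m_3, m_9, m_4, m_6, m_8, m_1.
Strictly between m_11 and m_10 are those in both lists: m_9, m_1 — 2 elements.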